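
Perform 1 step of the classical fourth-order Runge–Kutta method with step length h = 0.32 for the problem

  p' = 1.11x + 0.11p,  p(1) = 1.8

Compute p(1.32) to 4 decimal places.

2.2835

RK4: k1 = f(x_n, p_n); k2 = f(x_n + h/2, p_n + (h/2)·k1); k3 = f(x_n + h/2, p_n + (h/2)·k2); k4 = f(x_n + h, p_n + h·k3); p_{n+1} = p_n + (h/6)·(k1 + 2k2 + 2k3 + k4).
x=1.000000, p=1.800000:
  k1 = f(1.000000, 1.800000) = 1.308000
  k2 = f(1.160000, 2.009280) = 1.508621
  k3 = f(1.160000, 2.041379) = 1.512152
  k4 = f(1.320000, 2.283889) = 1.716428
  p ← 1.800000 + (0.32/6)·(k1 + 2k2 + 2k3 + k4) = 2.283519
p(1.32) ≈ 2.2835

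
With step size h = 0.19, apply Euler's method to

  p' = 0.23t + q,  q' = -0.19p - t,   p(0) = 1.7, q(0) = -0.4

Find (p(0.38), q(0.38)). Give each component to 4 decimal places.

Euler on (p,q): p_{n+1} = p_n + h·p', q_{n+1} = q_n + h·q'.
0.000000: (1.700000, -0.400000); f=(-0.400000, -0.323000) → (1.624000, -0.461370)
0.190000: (1.624000, -0.461370); f=(-0.417670, -0.498560) → (1.544643, -0.556096)
(p(0.38), q(0.38)) ≈ (1.5446, -0.5561)

1.5446, -0.5561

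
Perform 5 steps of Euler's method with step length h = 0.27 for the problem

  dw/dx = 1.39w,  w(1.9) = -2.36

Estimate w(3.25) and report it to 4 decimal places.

-11.6118

Euler: w_{n+1} = w_n + h·f(x_n, w_n).
x=1.900000, w=-2.360000: f=-3.280400 → w ← -2.360000 + 0.27·(-3.280400) = -3.245708
x=2.170000, w=-3.245708: f=-4.511534 → w ← -3.245708 + 0.27·(-4.511534) = -4.463822
x=2.440000, w=-4.463822: f=-6.204713 → w ← -4.463822 + 0.27·(-6.204713) = -6.139095
x=2.710000, w=-6.139095: f=-8.533342 → w ← -6.139095 + 0.27·(-8.533342) = -8.443097
x=2.980000, w=-8.443097: f=-11.735905 → w ← -8.443097 + 0.27·(-11.735905) = -11.611791
w(3.25) ≈ -11.6118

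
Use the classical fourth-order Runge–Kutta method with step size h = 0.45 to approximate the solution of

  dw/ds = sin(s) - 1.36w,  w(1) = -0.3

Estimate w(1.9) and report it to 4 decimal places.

RK4: k1 = f(s_n, w_n); k2 = f(s_n + h/2, w_n + (h/2)·k1); k3 = f(s_n + h/2, w_n + (h/2)·k2); k4 = f(s_n + h, w_n + h·k3); w_{n+1} = w_n + (h/6)·(k1 + 2k2 + 2k3 + k4).
s=1.000000, w=-0.300000:
  k1 = f(1.000000, -0.300000) = 1.249471
  k2 = f(1.225000, -0.018869) = 0.966468
  k3 = f(1.225000, -0.082545) = 1.053067
  k4 = f(1.450000, 0.173880) = 0.756236
  w ← -0.300000 + (0.45/6)·(k1 + 2k2 + 2k3 + k4) = 0.153358
s=1.450000, w=0.153358:
  k1 = f(1.450000, 0.153358) = 0.784146
  k2 = f(1.675000, 0.329791) = 0.546060
  k3 = f(1.675000, 0.276222) = 0.618914
  k4 = f(1.900000, 0.431870) = 0.358957
  w ← 0.153358 + (0.45/6)·(k1 + 2k2 + 2k3 + k4) = 0.413837
w(1.9) ≈ 0.4138

0.4138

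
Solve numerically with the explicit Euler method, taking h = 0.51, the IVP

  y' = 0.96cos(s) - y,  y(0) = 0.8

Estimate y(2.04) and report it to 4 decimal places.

0.3518

Euler: y_{n+1} = y_n + h·f(s_n, y_n).
s=0.000000, y=0.800000: f=0.160000 → y ← 0.800000 + 0.51·0.160000 = 0.881600
s=0.510000, y=0.881600: f=-0.043765 → y ← 0.881600 + 0.51·(-0.043765) = 0.859280
s=1.020000, y=0.859280: f=-0.356848 → y ← 0.859280 + 0.51·(-0.356848) = 0.677287
s=1.530000, y=0.677287: f=-0.638133 → y ← 0.677287 + 0.51·(-0.638133) = 0.351839
y(2.04) ≈ 0.3518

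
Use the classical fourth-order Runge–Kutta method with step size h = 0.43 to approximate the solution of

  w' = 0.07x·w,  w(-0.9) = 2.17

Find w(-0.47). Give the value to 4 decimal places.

2.1257

RK4: k1 = f(x_n, w_n); k2 = f(x_n + h/2, w_n + (h/2)·k1); k3 = f(x_n + h/2, w_n + (h/2)·k2); k4 = f(x_n + h, w_n + h·k3); w_{n+1} = w_n + (h/6)·(k1 + 2k2 + 2k3 + k4).
x=-0.900000, w=2.170000:
  k1 = f(-0.900000, 2.170000) = -0.136710
  k2 = f(-0.685000, 2.140607) = -0.102642
  k3 = f(-0.685000, 2.147932) = -0.102993
  k4 = f(-0.470000, 2.125713) = -0.069936
  w ← 2.170000 + (0.43/6)·(k1 + 2k2 + 2k3 + k4) = 2.125716
w(-0.47) ≈ 2.1257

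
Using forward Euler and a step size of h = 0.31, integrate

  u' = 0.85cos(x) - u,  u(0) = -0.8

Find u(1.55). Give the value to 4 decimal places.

Euler: u_{n+1} = u_n + h·f(x_n, u_n).
x=0.000000, u=-0.800000: f=1.650000 → u ← -0.800000 + 0.31·1.650000 = -0.288500
x=0.310000, u=-0.288500: f=1.097984 → u ← -0.288500 + 0.31·1.097984 = 0.051875
x=0.620000, u=0.051875: f=0.639922 → u ← 0.051875 + 0.31·0.639922 = 0.250251
x=0.930000, u=0.250251: f=0.257908 → u ← 0.250251 + 0.31·0.257908 = 0.330202
x=1.240000, u=0.330202: f=-0.054125 → u ← 0.330202 + 0.31·(-0.054125) = 0.313423
u(1.55) ≈ 0.3134

0.3134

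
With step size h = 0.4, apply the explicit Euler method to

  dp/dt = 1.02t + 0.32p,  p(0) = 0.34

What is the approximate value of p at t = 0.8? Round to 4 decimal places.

Euler: p_{n+1} = p_n + h·f(t_n, p_n).
t=0.000000, p=0.340000: f=0.108800 → p ← 0.340000 + 0.4·0.108800 = 0.383520
t=0.400000, p=0.383520: f=0.530726 → p ← 0.383520 + 0.4·0.530726 = 0.595811
p(0.8) ≈ 0.5958

0.5958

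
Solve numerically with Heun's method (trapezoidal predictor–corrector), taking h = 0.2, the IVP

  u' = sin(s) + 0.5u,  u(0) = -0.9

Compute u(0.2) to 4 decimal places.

-0.9746

Heun: k1 = f(s_n, u_n); k2 = f(s_n + h, u_n + h·k1); u_{n+1} = u_n + (h/2)·(k1 + k2).
s=0.000000, u=-0.900000:
  k1 = f(0.000000, -0.900000) = -0.450000
  k2 = f(0.200000, -0.990000) = -0.296331
  u ← -0.900000 + (0.2/2)·(-0.450000 + (-0.296331)) = -0.974633
u(0.2) ≈ -0.9746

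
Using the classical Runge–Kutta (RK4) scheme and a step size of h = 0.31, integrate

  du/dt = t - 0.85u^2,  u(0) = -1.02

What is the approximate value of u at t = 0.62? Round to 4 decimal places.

-1.8350

RK4: k1 = f(t_n, u_n); k2 = f(t_n + h/2, u_n + (h/2)·k1); k3 = f(t_n + h/2, u_n + (h/2)·k2); k4 = f(t_n + h, u_n + h·k3); u_{n+1} = u_n + (h/6)·(k1 + 2k2 + 2k3 + k4).
t=0.000000, u=-1.020000:
  k1 = f(0.000000, -1.020000) = -0.884340
  k2 = f(0.155000, -1.157073) = -0.982995
  k3 = f(0.155000, -1.172364) = -1.013272
  k4 = f(0.310000, -1.334114) = -1.202882
  u ← -1.020000 + (0.31/6)·(k1 + 2k2 + 2k3 + k4) = -1.334121
t=0.310000, u=-1.334121:
  k1 = f(0.310000, -1.334121) = -1.202896
  k2 = f(0.465000, -1.520570) = -1.500312
  k3 = f(0.465000, -1.566669) = -1.621284
  k4 = f(0.620000, -1.836719) = -2.247506
  u ← -1.334121 + (0.31/6)·(k1 + 2k2 + 2k3 + k4) = -1.834956
u(0.62) ≈ -1.8350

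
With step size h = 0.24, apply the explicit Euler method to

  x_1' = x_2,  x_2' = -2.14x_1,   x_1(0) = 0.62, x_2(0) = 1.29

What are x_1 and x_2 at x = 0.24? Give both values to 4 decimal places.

0.9296, 0.9716

Euler on (x_1,x_2): x_1_{n+1} = x_1_n + h·x_1', x_2_{n+1} = x_2_n + h·x_2'.
0.000000: (0.620000, 1.290000); f=(1.290000, -1.326800) → (0.929600, 0.971568)
(x_1(0.24), x_2(0.24)) ≈ (0.9296, 0.9716)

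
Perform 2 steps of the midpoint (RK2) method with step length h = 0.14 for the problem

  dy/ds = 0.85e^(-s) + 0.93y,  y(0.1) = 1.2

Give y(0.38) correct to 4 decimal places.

1.7716

Midpoint: k1 = f(s_n, y_n); k2 = f(s_n + h/2, y_n + (h/2)·k1); y_{n+1} = y_n + h·k2.
s=0.100000, y=1.200000:
  k1 = f(0.100000, 1.200000) = 1.885112
  k2 = f(0.170000, 1.331958) = 1.955836
  y ← 1.200000 + 0.14·1.955836 = 1.473817
s=0.240000, y=1.473817:
  k1 = f(0.240000, 1.473817) = 2.039284
  k2 = f(0.310000, 1.616567) = 2.126837
  y ← 1.473817 + 0.14·2.126837 = 1.771574
y(0.38) ≈ 1.7716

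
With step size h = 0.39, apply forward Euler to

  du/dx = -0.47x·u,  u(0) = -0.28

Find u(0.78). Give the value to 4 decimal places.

-0.2600

Euler: u_{n+1} = u_n + h·f(x_n, u_n).
x=0.000000, u=-0.280000: f=0.000000 → u ← -0.280000 + 0.39·0.000000 = -0.280000
x=0.390000, u=-0.280000: f=0.051324 → u ← -0.280000 + 0.39·0.051324 = -0.259984
u(0.78) ≈ -0.2600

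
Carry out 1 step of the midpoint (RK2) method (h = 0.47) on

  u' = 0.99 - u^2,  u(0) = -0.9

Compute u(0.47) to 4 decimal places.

Midpoint: k1 = f(x_n, u_n); k2 = f(x_n + h/2, u_n + (h/2)·k1); u_{n+1} = u_n + h·k2.
x=0.000000, u=-0.900000:
  k1 = f(0.000000, -0.900000) = 0.180000
  k2 = f(0.235000, -0.857700) = 0.254351
  u ← -0.900000 + 0.47·0.254351 = -0.780455
u(0.47) ≈ -0.7805

-0.7805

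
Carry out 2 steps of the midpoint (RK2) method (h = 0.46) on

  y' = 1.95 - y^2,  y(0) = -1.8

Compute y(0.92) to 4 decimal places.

Midpoint: k1 = f(x_n, y_n); k2 = f(x_n + h/2, y_n + (h/2)·k1); y_{n+1} = y_n + h·k2.
x=0.000000, y=-1.800000:
  k1 = f(0.000000, -1.800000) = -1.290000
  k2 = f(0.230000, -2.096700) = -2.446151
  y ← -1.800000 + 0.46·(-2.446151) = -2.925229
x=0.460000, y=-2.925229:
  k1 = f(0.460000, -2.925229) = -6.606967
  k2 = f(0.690000, -4.444832) = -17.806530
  y ← -2.925229 + 0.46·(-17.806530) = -11.116233
y(0.92) ≈ -11.1162

-11.1162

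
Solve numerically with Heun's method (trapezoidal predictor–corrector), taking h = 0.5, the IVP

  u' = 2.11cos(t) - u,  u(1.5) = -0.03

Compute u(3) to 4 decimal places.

-1.1520

Heun: k1 = f(t_n, u_n); k2 = f(t_n + h, u_n + h·k1); u_{n+1} = u_n + (h/2)·(k1 + k2).
t=1.500000, u=-0.030000:
  k1 = f(1.500000, -0.030000) = 0.179255
  k2 = f(2.000000, 0.059628) = -0.937698
  u ← -0.030000 + (0.5/2)·(0.179255 + (-0.937698)) = -0.219611
t=2.000000, u=-0.219611:
  k1 = f(2.000000, -0.219611) = -0.658459
  k2 = f(2.500000, -0.548840) = -1.141573
  u ← -0.219611 + (0.5/2)·(-0.658459 + (-1.141573)) = -0.669619
t=2.500000, u=-0.669619:
  k1 = f(2.500000, -0.669619) = -1.020794
  k2 = f(3.000000, -1.180016) = -0.908868
  u ← -0.669619 + (0.5/2)·(-1.020794 + (-0.908868)) = -1.152034
u(3) ≈ -1.1520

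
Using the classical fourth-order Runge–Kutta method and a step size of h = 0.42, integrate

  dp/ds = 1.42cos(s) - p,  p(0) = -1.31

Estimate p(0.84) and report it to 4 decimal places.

0.1301

RK4: k1 = f(s_n, p_n); k2 = f(s_n + h/2, p_n + (h/2)·k1); k3 = f(s_n + h/2, p_n + (h/2)·k2); k4 = f(s_n + h, p_n + h·k3); p_{n+1} = p_n + (h/6)·(k1 + 2k2 + 2k3 + k4).
s=0.000000, p=-1.310000:
  k1 = f(0.000000, -1.310000) = 2.730000
  k2 = f(0.210000, -0.736700) = 2.125504
  k3 = f(0.210000, -0.863644) = 2.252448
  k4 = f(0.420000, -0.363972) = 1.660558
  p ← -1.310000 + (0.42/6)·(k1 + 2k2 + 2k3 + k4) = -0.389748
s=0.420000, p=-0.389748:
  k1 = f(0.420000, -0.389748) = 1.686334
  k2 = f(0.630000, -0.035618) = 1.183017
  k3 = f(0.630000, -0.141314) = 1.288713
  k4 = f(0.840000, 0.151512) = 0.796285
  p ← -0.389748 + (0.42/6)·(k1 + 2k2 + 2k3 + k4) = 0.130078
p(0.84) ≈ 0.1301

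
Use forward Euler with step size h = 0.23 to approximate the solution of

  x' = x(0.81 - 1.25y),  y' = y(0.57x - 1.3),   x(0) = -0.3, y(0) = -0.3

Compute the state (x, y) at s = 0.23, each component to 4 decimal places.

-0.3818, -0.1985

Euler on (x,y): x_{n+1} = x_n + h·x', y_{n+1} = y_n + h·y'.
0.000000: (-0.300000, -0.300000); f=(-0.355500, 0.441300) → (-0.381765, -0.198501)
(x(0.23), y(0.23)) ≈ (-0.3818, -0.1985)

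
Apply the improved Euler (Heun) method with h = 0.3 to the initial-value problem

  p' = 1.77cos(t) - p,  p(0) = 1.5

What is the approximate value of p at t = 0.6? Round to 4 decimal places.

Heun: k1 = f(t_n, p_n); k2 = f(t_n + h, p_n + h·k1); p_{n+1} = p_n + (h/2)·(k1 + k2).
t=0.000000, p=1.500000:
  k1 = f(0.000000, 1.500000) = 0.270000
  k2 = f(0.300000, 1.581000) = 0.109946
  p ← 1.500000 + (0.3/2)·(0.270000 + 0.109946) = 1.556992
t=0.300000, p=1.556992:
  k1 = f(0.300000, 1.556992) = 0.133954
  k2 = f(0.600000, 1.597178) = -0.136334
  p ← 1.556992 + (0.3/2)·(0.133954 + (-0.136334)) = 1.556635
p(0.6) ≈ 1.5566

1.5566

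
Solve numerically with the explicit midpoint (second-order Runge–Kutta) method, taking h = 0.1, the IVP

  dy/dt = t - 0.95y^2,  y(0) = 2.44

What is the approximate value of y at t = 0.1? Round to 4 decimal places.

Midpoint: k1 = f(t_n, y_n); k2 = f(t_n + h/2, y_n + (h/2)·k1); y_{n+1} = y_n + h·k2.
t=0.000000, y=2.440000:
  k1 = f(0.000000, 2.440000) = -5.655920
  k2 = f(0.050000, 2.157204) = -4.370853
  y ← 2.440000 + 0.1·(-4.370853) = 2.002915
y(0.1) ≈ 2.0029

2.0029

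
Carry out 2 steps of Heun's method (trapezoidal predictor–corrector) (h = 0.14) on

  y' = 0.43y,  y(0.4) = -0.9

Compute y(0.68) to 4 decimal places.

Heun: k1 = f(s_n, y_n); k2 = f(s_n + h, y_n + h·k1); y_{n+1} = y_n + (h/2)·(k1 + k2).
s=0.400000, y=-0.900000:
  k1 = f(0.400000, -0.900000) = -0.387000
  k2 = f(0.540000, -0.954180) = -0.410297
  y ← -0.900000 + (0.14/2)·(-0.387000 + (-0.410297)) = -0.955811
s=0.540000, y=-0.955811:
  k1 = f(0.540000, -0.955811) = -0.410999
  k2 = f(0.680000, -1.013351) = -0.435741
  y ← -0.955811 + (0.14/2)·(-0.410999 + (-0.435741)) = -1.015083
y(0.68) ≈ -1.0151

-1.0151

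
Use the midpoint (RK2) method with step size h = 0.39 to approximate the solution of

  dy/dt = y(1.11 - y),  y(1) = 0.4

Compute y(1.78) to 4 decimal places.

Midpoint: k1 = f(t_n, y_n); k2 = f(t_n + h/2, y_n + (h/2)·k1); y_{n+1} = y_n + h·k2.
t=1.000000, y=0.400000:
  k1 = f(1.000000, 0.400000) = 0.284000
  k2 = f(1.195000, 0.455380) = 0.298101
  y ← 0.400000 + 0.39·0.298101 = 0.516259
t=1.390000, y=0.516259:
  k1 = f(1.390000, 0.516259) = 0.306524
  k2 = f(1.585000, 0.576032) = 0.307583
  y ← 0.516259 + 0.39·0.307583 = 0.636217
y(1.78) ≈ 0.6362

0.6362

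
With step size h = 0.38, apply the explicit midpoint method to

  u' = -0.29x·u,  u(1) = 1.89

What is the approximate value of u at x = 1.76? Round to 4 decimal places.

Midpoint: k1 = f(x_n, u_n); k2 = f(x_n + h/2, u_n + (h/2)·k1); u_{n+1} = u_n + h·k2.
x=1.000000, u=1.890000:
  k1 = f(1.000000, 1.890000) = -0.548100
  k2 = f(1.190000, 1.785861) = -0.616301
  u ← 1.890000 + 0.38·(-0.616301) = 1.655806
x=1.380000, u=1.655806:
  k1 = f(1.380000, 1.655806) = -0.662653
  k2 = f(1.570000, 1.529902) = -0.696564
  u ← 1.655806 + 0.38·(-0.696564) = 1.391111
u(1.76) ≈ 1.3911

1.3911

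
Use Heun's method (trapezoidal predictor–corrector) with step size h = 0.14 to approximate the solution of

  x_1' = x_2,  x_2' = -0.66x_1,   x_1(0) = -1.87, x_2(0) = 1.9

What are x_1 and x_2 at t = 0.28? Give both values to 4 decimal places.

Heun on (x_1,x_2): k1 = f(t_n, state_n); k2 = f(t_n + h, state_n + h·k1); state_{n+1} = state_n + (h/2)·(k1 + k2).
0.000000: (-1.870000, 1.900000)
  k1 = (1.900000, 1.234200)
  predictor → (-1.604000, 2.072788)
  k2 = (2.072788, 1.058640)
  → (-1.591905, 2.060499)
0.140000: (-1.591905, 2.060499)
  k1 = (2.060499, 1.050657)
  predictor → (-1.303435, 2.207591)
  k2 = (2.207591, 0.860267)
  → (-1.293139, 2.194264)
(x_1(0.28), x_2(0.28)) ≈ (-1.2931, 2.1943)

-1.2931, 2.1943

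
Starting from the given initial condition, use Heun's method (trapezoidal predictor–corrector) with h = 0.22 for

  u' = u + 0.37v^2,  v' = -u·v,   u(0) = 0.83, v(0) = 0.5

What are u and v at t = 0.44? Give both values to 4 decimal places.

1.3210, 0.3160

Heun on (u,v): k1 = f(t_n, state_n); k2 = f(t_n + h, state_n + h·k1); state_{n+1} = state_n + (h/2)·(k1 + k2).
0.000000: (0.830000, 0.500000)
  k1 = (0.922500, -0.415000)
  predictor → (1.032950, 0.408700)
  k2 = (1.094753, -0.422167)
  → (1.051898, 0.407912)
0.220000: (1.051898, 0.407912)
  k1 = (1.113463, -0.429081)
  predictor → (1.296860, 0.313514)
  k2 = (1.333227, -0.406583)
  → (1.321034, 0.315989)
(u(0.44), v(0.44)) ≈ (1.3210, 0.3160)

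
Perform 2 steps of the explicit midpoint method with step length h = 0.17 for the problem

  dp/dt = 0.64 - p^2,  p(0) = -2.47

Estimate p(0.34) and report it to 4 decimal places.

-7.9896

Midpoint: k1 = f(t_n, p_n); k2 = f(t_n + h/2, p_n + (h/2)·k1); p_{n+1} = p_n + h·k2.
t=0.000000, p=-2.470000:
  k1 = f(0.000000, -2.470000) = -5.460900
  k2 = f(0.085000, -2.934177) = -7.969392
  p ← -2.470000 + 0.17·(-7.969392) = -3.824797
t=0.170000, p=-3.824797:
  k1 = f(0.170000, -3.824797) = -13.989069
  k2 = f(0.255000, -5.013867) = -24.498867
  p ← -3.824797 + 0.17·(-24.498867) = -7.989604
p(0.34) ≈ -7.9896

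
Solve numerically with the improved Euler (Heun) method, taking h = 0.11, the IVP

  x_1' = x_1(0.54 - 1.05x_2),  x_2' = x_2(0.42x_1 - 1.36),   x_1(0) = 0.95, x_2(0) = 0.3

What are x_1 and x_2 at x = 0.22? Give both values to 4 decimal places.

1.0051, 0.2435

Heun on (x_1,x_2): k1 = f(x_n, state_n); k2 = f(x_n + h, state_n + h·k1); state_{n+1} = state_n + (h/2)·(k1 + k2).
0.000000: (0.950000, 0.300000)
  k1 = (0.213750, -0.288300)
  predictor → (0.973513, 0.268287)
  k2 = (0.251457, -0.255174)
  → (0.975586, 0.270109)
0.110000: (0.975586, 0.270109)
  k1 = (0.250126, -0.256672)
  predictor → (1.003100, 0.241875)
  k2 = (0.286918, -0.227048)
  → (1.005124, 0.243504)
(x_1(0.22), x_2(0.22)) ≈ (1.0051, 0.2435)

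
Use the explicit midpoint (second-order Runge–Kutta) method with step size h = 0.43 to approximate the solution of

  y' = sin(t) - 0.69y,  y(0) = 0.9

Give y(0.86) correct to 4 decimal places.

0.8031

Midpoint: k1 = f(t_n, y_n); k2 = f(t_n + h/2, y_n + (h/2)·k1); y_{n+1} = y_n + h·k2.
t=0.000000, y=0.900000:
  k1 = f(0.000000, 0.900000) = -0.621000
  k2 = f(0.215000, 0.766485) = -0.315527
  y ← 0.900000 + 0.43·(-0.315527) = 0.764323
t=0.430000, y=0.764323:
  k1 = f(0.430000, 0.764323) = -0.110512
  k2 = f(0.645000, 0.740563) = 0.090210
  y ← 0.764323 + 0.43·0.090210 = 0.803114
y(0.86) ≈ 0.8031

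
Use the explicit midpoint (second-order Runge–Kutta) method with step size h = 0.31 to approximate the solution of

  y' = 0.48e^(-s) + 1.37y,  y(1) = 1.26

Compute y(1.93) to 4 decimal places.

Midpoint: k1 = f(s_n, y_n); k2 = f(s_n + h/2, y_n + (h/2)·k1); y_{n+1} = y_n + h·k2.
s=1.000000, y=1.260000:
  k1 = f(1.000000, 1.260000) = 1.902782
  k2 = f(1.155000, 1.554931) = 2.281483
  y ← 1.260000 + 0.31·2.281483 = 1.967260
s=1.310000, y=1.967260:
  k1 = f(1.310000, 1.967260) = 2.824660
  k2 = f(1.465000, 2.405082) = 3.405880
  y ← 1.967260 + 0.31·3.405880 = 3.023083
s=1.620000, y=3.023083:
  k1 = f(1.620000, 3.023083) = 4.236615
  k2 = f(1.775000, 3.679758) = 5.122620
  y ← 3.023083 + 0.31·5.122620 = 4.611095
y(1.93) ≈ 4.6111

4.6111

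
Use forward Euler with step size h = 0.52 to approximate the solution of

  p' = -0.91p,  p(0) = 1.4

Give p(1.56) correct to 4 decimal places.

Euler: p_{n+1} = p_n + h·f(t_n, p_n).
t=0.000000, p=1.400000: f=-1.274000 → p ← 1.400000 + 0.52·(-1.274000) = 0.737520
t=0.520000, p=0.737520: f=-0.671143 → p ← 0.737520 + 0.52·(-0.671143) = 0.388526
t=1.040000, p=0.388526: f=-0.353558 → p ← 0.388526 + 0.52·(-0.353558) = 0.204675
p(1.56) ≈ 0.2047

0.2047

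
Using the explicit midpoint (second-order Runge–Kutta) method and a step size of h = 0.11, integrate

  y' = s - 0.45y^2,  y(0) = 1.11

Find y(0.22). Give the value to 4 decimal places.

Midpoint: k1 = f(s_n, y_n); k2 = f(s_n + h/2, y_n + (h/2)·k1); y_{n+1} = y_n + h·k2.
s=0.000000, y=1.110000:
  k1 = f(0.000000, 1.110000) = -0.554445
  k2 = f(0.055000, 1.079506) = -0.469399
  y ← 1.110000 + 0.11·(-0.469399) = 1.058366
s=0.110000, y=1.058366:
  k1 = f(0.110000, 1.058366) = -0.394062
  k2 = f(0.165000, 1.036693) = -0.318629
  y ← 1.058366 + 0.11·(-0.318629) = 1.023317
y(0.22) ≈ 1.0233

1.0233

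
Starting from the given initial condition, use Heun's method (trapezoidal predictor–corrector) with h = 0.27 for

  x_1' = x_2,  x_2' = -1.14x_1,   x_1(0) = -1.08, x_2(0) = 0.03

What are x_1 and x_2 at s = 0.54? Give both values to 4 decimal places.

Heun on (x_1,x_2): k1 = f(s_n, state_n); k2 = f(s_n + h, state_n + h·k1); state_{n+1} = state_n + (h/2)·(k1 + k2).
0.000000: (-1.080000, 0.030000)
  k1 = (0.030000, 1.231200)
  predictor → (-1.071900, 0.362424)
  k2 = (0.362424, 1.221966)
  → (-1.027023, 0.361177)
0.270000: (-1.027023, 0.361177)
  k1 = (0.361177, 1.170806)
  predictor → (-0.929505, 0.677295)
  k2 = (0.677295, 1.059636)
  → (-0.886829, 0.662287)
(x_1(0.54), x_2(0.54)) ≈ (-0.8868, 0.6623)

-0.8868, 0.6623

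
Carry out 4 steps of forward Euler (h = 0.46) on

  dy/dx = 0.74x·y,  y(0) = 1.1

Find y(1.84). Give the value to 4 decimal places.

2.4555

Euler: y_{n+1} = y_n + h·f(x_n, y_n).
x=0.000000, y=1.100000: f=0.000000 → y ← 1.100000 + 0.46·0.000000 = 1.100000
x=0.460000, y=1.100000: f=0.374440 → y ← 1.100000 + 0.46·0.374440 = 1.272242
x=0.920000, y=1.272242: f=0.866143 → y ← 1.272242 + 0.46·0.866143 = 1.670668
x=1.380000, y=1.670668: f=1.706086 → y ← 1.670668 + 0.46·1.706086 = 2.455468
y(1.84) ≈ 2.4555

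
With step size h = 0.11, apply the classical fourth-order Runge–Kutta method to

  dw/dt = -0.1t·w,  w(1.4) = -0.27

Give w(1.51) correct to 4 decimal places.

-0.2657

RK4: k1 = f(t_n, w_n); k2 = f(t_n + h/2, w_n + (h/2)·k1); k3 = f(t_n + h/2, w_n + (h/2)·k2); k4 = f(t_n + h, w_n + h·k3); w_{n+1} = w_n + (h/6)·(k1 + 2k2 + 2k3 + k4).
t=1.400000, w=-0.270000:
  k1 = f(1.400000, -0.270000) = 0.037800
  k2 = f(1.455000, -0.267921) = 0.038983
  k3 = f(1.455000, -0.267856) = 0.038973
  k4 = f(1.510000, -0.265713) = 0.040123
  w ← -0.270000 + (0.11/6)·(k1 + 2k2 + 2k3 + k4) = -0.265713
w(1.51) ≈ -0.2657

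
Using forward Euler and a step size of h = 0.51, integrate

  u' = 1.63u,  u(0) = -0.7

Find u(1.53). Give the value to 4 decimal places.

Euler: u_{n+1} = u_n + h·f(t_n, u_n).
t=0.000000, u=-0.700000: f=-1.141000 → u ← -0.700000 + 0.51·(-1.141000) = -1.281910
t=0.510000, u=-1.281910: f=-2.089513 → u ← -1.281910 + 0.51·(-2.089513) = -2.347562
t=1.020000, u=-2.347562: f=-3.826526 → u ← -2.347562 + 0.51·(-3.826526) = -4.299090
u(1.53) ≈ -4.2991

-4.2991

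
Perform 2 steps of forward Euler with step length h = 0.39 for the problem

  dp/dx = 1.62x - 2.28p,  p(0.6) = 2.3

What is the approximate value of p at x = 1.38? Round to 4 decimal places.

0.6957

Euler: p_{n+1} = p_n + h·f(x_n, p_n).
x=0.600000, p=2.300000: f=-4.272000 → p ← 2.300000 + 0.39·(-4.272000) = 0.633920
x=0.990000, p=0.633920: f=0.158462 → p ← 0.633920 + 0.39·0.158462 = 0.695720
p(1.38) ≈ 0.6957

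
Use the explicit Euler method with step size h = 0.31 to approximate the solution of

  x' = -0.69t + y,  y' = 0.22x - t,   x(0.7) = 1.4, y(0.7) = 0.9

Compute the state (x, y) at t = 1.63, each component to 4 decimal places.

1.4488, 0.2665

Euler on (x,y): x_{n+1} = x_n + h·x', y_{n+1} = y_n + h·y'.
0.700000: (1.400000, 0.900000); f=(0.417000, -0.392000) → (1.529270, 0.778480)
1.010000: (1.529270, 0.778480); f=(0.081580, -0.673561) → (1.554560, 0.569676)
1.320000: (1.554560, 0.569676); f=(-0.341124, -0.977997) → (1.448811, 0.266497)
(x(1.63), y(1.63)) ≈ (1.4488, 0.2665)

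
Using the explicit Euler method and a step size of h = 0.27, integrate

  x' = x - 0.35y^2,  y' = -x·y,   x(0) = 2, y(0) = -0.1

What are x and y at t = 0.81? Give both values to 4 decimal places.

4.0950, -0.0019

Euler on (x,y): x_{n+1} = x_n + h·x', y_{n+1} = y_n + h·y'.
0.000000: (2.000000, -0.100000); f=(1.996500, 0.200000) → (2.539055, -0.046000)
0.270000: (2.539055, -0.046000); f=(2.538314, 0.116797) → (3.224400, -0.014465)
0.540000: (3.224400, -0.014465); f=(3.224327, 0.046641) → (4.094968, -0.001872)
(x(0.81), y(0.81)) ≈ (4.0950, -0.0019)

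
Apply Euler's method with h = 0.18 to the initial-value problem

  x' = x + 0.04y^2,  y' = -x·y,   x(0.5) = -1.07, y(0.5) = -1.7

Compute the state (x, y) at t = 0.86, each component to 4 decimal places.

-1.4357, -2.4806

Euler on (x,y): x_{n+1} = x_n + h·x', y_{n+1} = y_n + h·y'.
0.500000: (-1.070000, -1.700000); f=(-0.954400, -1.819000) → (-1.241792, -2.027420)
0.680000: (-1.241792, -2.027420); f=(-1.077375, -2.517634) → (-1.435719, -2.480594)
(x(0.86), y(0.86)) ≈ (-1.4357, -2.4806)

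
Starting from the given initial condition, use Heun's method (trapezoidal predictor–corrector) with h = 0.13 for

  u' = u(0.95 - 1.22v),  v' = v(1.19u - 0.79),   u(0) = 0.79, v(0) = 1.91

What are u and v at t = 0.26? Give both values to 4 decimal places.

Heun on (u,v): k1 = f(t_n, state_n); k2 = f(t_n + h, state_n + h·k1); state_{n+1} = state_n + (h/2)·(k1 + k2).
0.000000: (0.790000, 1.910000)
  k1 = (-1.090358, 0.286691)
  predictor → (0.648253, 1.947270)
  k2 = (-0.924195, -0.036177)
  → (0.659054, 1.926283)
0.130000: (0.659054, 1.926283)
  k1 = (-0.922719, -0.011029)
  predictor → (0.539101, 1.924850)
  k2 = (-0.753833, -0.285783)
  → (0.550078, 1.906991)
(u(0.26), v(0.26)) ≈ (0.5501, 1.9070)

0.5501, 1.9070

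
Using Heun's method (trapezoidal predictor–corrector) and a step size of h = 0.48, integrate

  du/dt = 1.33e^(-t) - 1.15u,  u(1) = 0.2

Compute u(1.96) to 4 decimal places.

Heun: k1 = f(t_n, u_n); k2 = f(t_n + h, u_n + h·k1); u_{n+1} = u_n + (h/2)·(k1 + k2).
t=1.000000, u=0.200000:
  k1 = f(1.000000, 0.200000) = 0.259280
  k2 = f(1.480000, 0.324454) = -0.070364
  u ← 0.200000 + (0.48/2)·(0.259280 + (-0.070364)) = 0.245340
t=1.480000, u=0.245340:
  k1 = f(1.480000, 0.245340) = 0.020617
  k2 = f(1.960000, 0.255236) = -0.106180
  u ← 0.245340 + (0.48/2)·(0.020617 + (-0.106180)) = 0.224805
u(1.96) ≈ 0.2248

0.2248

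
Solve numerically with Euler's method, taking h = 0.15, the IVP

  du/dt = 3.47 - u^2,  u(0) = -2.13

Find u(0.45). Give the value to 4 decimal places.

-3.0158

Euler: u_{n+1} = u_n + h·f(t_n, u_n).
t=0.000000, u=-2.130000: f=-1.066900 → u ← -2.130000 + 0.15·(-1.066900) = -2.290035
t=0.150000, u=-2.290035: f=-1.774260 → u ← -2.290035 + 0.15·(-1.774260) = -2.556174
t=0.300000, u=-2.556174: f=-3.064026 → u ← -2.556174 + 0.15·(-3.064026) = -3.015778
u(0.45) ≈ -3.0158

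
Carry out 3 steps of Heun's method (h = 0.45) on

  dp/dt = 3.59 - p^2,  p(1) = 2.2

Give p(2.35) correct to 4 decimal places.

2.0239

Heun: k1 = f(t_n, p_n); k2 = f(t_n + h, p_n + h·k1); p_{n+1} = p_n + (h/2)·(k1 + k2).
t=1.000000, p=2.200000:
  k1 = f(1.000000, 2.200000) = -1.250000
  k2 = f(1.450000, 1.637500) = 0.908594
  p ← 2.200000 + (0.45/2)·(-1.250000 + 0.908594) = 2.123184
t=1.450000, p=2.123184:
  k1 = f(1.450000, 2.123184) = -0.917909
  k2 = f(1.900000, 1.710125) = 0.665473
  p ← 2.123184 + (0.45/2)·(-0.917909 + 0.665473) = 2.066386
t=1.900000, p=2.066386:
  k1 = f(1.900000, 2.066386) = -0.679950
  k2 = f(2.350000, 1.760408) = 0.490963
  p ← 2.066386 + (0.45/2)·(-0.679950 + 0.490963) = 2.023864
p(2.35) ≈ 2.0239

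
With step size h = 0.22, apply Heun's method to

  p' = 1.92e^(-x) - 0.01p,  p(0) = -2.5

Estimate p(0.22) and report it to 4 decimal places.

-2.1143

Heun: k1 = f(x_n, p_n); k2 = f(x_n + h, p_n + h·k1); p_{n+1} = p_n + (h/2)·(k1 + k2).
x=0.000000, p=-2.500000:
  k1 = f(0.000000, -2.500000) = 1.945000
  k2 = f(0.220000, -2.072100) = 1.561557
  p ← -2.500000 + (0.22/2)·(1.945000 + 1.561557) = -2.114279
p(0.22) ≈ -2.1143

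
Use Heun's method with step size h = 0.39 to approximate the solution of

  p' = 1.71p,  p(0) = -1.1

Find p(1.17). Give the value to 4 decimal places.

Heun: k1 = f(x_n, p_n); k2 = f(x_n + h, p_n + h·k1); p_{n+1} = p_n + (h/2)·(k1 + k2).
x=0.000000, p=-1.100000:
  k1 = f(0.000000, -1.100000) = -1.881000
  k2 = f(0.390000, -1.833590) = -3.135439
  p ← -1.100000 + (0.39/2)·(-1.881000 + (-3.135439)) = -2.078206
x=0.390000, p=-2.078206:
  k1 = f(0.390000, -2.078206) = -3.553732
  k2 = f(0.780000, -3.464161) = -5.923715
  p ← -2.078206 + (0.39/2)·(-3.553732 + (-5.923715)) = -3.926308
x=0.780000, p=-3.926308:
  k1 = f(0.780000, -3.926308) = -6.713986
  k2 = f(1.170000, -6.544762) = -11.191544
  p ← -3.926308 + (0.39/2)·(-6.713986 + (-11.191544)) = -7.417886
p(1.17) ≈ -7.4179

-7.4179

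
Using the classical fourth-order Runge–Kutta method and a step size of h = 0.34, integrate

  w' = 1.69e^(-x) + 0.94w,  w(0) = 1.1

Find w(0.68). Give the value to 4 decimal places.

RK4: k1 = f(x_n, w_n); k2 = f(x_n + h/2, w_n + (h/2)·k1); k3 = f(x_n + h/2, w_n + (h/2)·k2); k4 = f(x_n + h, w_n + h·k3); w_{n+1} = w_n + (h/6)·(k1 + 2k2 + 2k3 + k4).
x=0.000000, w=1.100000:
  k1 = f(0.000000, 1.100000) = 2.724000
  k2 = f(0.170000, 1.563080) = 2.895089
  k3 = f(0.170000, 1.592165) = 2.922429
  k4 = f(0.340000, 2.093626) = 3.170900
  w ← 1.100000 + (0.34/6)·(k1 + 2k2 + 2k3 + k4) = 2.093363
x=0.340000, w=2.093363:
  k1 = f(0.340000, 2.093363) = 3.170653
  k2 = f(0.510000, 2.632374) = 3.489269
  k3 = f(0.510000, 2.686539) = 3.540184
  k4 = f(0.680000, 3.297026) = 3.955387
  w ← 2.093363 + (0.34/6)·(k1 + 2k2 + 2k3 + k4) = 3.293843
w(0.68) ≈ 3.2938

3.2938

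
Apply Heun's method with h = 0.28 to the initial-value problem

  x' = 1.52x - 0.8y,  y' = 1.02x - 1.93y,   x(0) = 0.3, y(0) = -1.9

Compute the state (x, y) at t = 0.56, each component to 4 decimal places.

Heun on (x,y): k1 = f(t_n, state_n); k2 = f(t_n + h, state_n + h·k1); state_{n+1} = state_n + (h/2)·(k1 + k2).
0.000000: (0.300000, -1.900000)
  k1 = (1.976000, 3.973000)
  predictor → (0.853280, -0.787560)
  k2 = (1.927034, 2.390336)
  → (0.846425, -1.009133)
0.280000: (0.846425, -1.009133)
  k1 = (2.093872, 2.810980)
  predictor → (1.432709, -0.222059)
  k2 = (2.355364, 1.889936)
  → (1.469318, -0.351005)
(x(0.56), y(0.56)) ≈ (1.4693, -0.3510)

1.4693, -0.3510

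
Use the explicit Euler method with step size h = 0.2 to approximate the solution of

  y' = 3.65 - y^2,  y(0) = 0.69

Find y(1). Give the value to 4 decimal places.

Euler: y_{n+1} = y_n + h·f(t_n, y_n).
t=0.000000, y=0.690000: f=3.173900 → y ← 0.690000 + 0.2·3.173900 = 1.324780
t=0.200000, y=1.324780: f=1.894958 → y ← 1.324780 + 0.2·1.894958 = 1.703772
t=0.400000, y=1.703772: f=0.747162 → y ← 1.703772 + 0.2·0.747162 = 1.853204
t=0.600000, y=1.853204: f=0.215635 → y ← 1.853204 + 0.2·0.215635 = 1.896331
t=0.800000, y=1.896331: f=0.053929 → y ← 1.896331 + 0.2·0.053929 = 1.907117
y(1) ≈ 1.9071

1.9071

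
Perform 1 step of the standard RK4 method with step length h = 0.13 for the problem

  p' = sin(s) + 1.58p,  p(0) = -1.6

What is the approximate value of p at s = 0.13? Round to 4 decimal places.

-1.9558

RK4: k1 = f(s_n, p_n); k2 = f(s_n + h/2, p_n + (h/2)·k1); k3 = f(s_n + h/2, p_n + (h/2)·k2); k4 = f(s_n + h, p_n + h·k3); p_{n+1} = p_n + (h/6)·(k1 + 2k2 + 2k3 + k4).
s=0.000000, p=-1.600000:
  k1 = f(0.000000, -1.600000) = -2.528000
  k2 = f(0.065000, -1.764320) = -2.722671
  k3 = f(0.065000, -1.776974) = -2.742664
  k4 = f(0.130000, -1.956546) = -2.961709
  p ← -1.600000 + (0.13/6)·(k1 + 2k2 + 2k3 + k4) = -1.955775
p(0.13) ≈ -1.9558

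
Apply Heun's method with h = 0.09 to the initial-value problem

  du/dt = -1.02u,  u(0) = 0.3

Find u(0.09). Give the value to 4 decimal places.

Heun: k1 = f(t_n, u_n); k2 = f(t_n + h, u_n + h·k1); u_{n+1} = u_n + (h/2)·(k1 + k2).
t=0.000000, u=0.300000:
  k1 = f(0.000000, 0.300000) = -0.306000
  k2 = f(0.090000, 0.272460) = -0.277909
  u ← 0.300000 + (0.09/2)·(-0.306000 + (-0.277909)) = 0.273724
u(0.09) ≈ 0.2737

0.2737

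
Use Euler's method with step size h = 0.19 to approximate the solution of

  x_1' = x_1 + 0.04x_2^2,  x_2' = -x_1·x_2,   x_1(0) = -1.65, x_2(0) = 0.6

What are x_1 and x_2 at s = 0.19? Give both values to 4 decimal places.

Euler on (x_1,x_2): x_1_{n+1} = x_1_n + h·x_1', x_2_{n+1} = x_2_n + h·x_2'.
0.000000: (-1.650000, 0.600000); f=(-1.635600, 0.990000) → (-1.960764, 0.788100)
(x_1(0.19), x_2(0.19)) ≈ (-1.9608, 0.7881)

-1.9608, 0.7881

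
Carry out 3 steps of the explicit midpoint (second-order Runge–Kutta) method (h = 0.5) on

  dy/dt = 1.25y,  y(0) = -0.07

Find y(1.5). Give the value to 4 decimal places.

-0.4222

Midpoint: k1 = f(t_n, y_n); k2 = f(t_n + h/2, y_n + (h/2)·k1); y_{n+1} = y_n + h·k2.
t=0.000000, y=-0.070000:
  k1 = f(0.000000, -0.070000) = -0.087500
  k2 = f(0.250000, -0.091875) = -0.114844
  y ← -0.070000 + 0.5·(-0.114844) = -0.127422
t=0.500000, y=-0.127422:
  k1 = f(0.500000, -0.127422) = -0.159277
  k2 = f(0.750000, -0.167241) = -0.209052
  y ← -0.127422 + 0.5·(-0.209052) = -0.231948
t=1.000000, y=-0.231948:
  k1 = f(1.000000, -0.231948) = -0.289935
  k2 = f(1.250000, -0.304431) = -0.380539
  y ← -0.231948 + 0.5·(-0.380539) = -0.422217
y(1.5) ≈ -0.4222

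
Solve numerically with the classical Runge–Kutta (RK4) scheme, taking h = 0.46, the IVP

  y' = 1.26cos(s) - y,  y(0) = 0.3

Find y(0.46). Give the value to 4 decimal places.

RK4: k1 = f(s_n, y_n); k2 = f(s_n + h/2, y_n + (h/2)·k1); k3 = f(s_n + h/2, y_n + (h/2)·k2); k4 = f(s_n + h, y_n + h·k3); y_{n+1} = y_n + (h/6)·(k1 + 2k2 + 2k3 + k4).
s=0.000000, y=0.300000:
  k1 = f(0.000000, 0.300000) = 0.960000
  k2 = f(0.230000, 0.520800) = 0.706020
  k3 = f(0.230000, 0.462385) = 0.764435
  k4 = f(0.460000, 0.651640) = 0.477386
  y ← 0.300000 + (0.46/6)·(k1 + 2k2 + 2k3 + k4) = 0.635669
y(0.46) ≈ 0.6357

0.6357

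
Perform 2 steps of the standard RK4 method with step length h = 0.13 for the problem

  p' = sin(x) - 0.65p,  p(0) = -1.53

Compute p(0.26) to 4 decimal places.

-1.2603

RK4: k1 = f(x_n, p_n); k2 = f(x_n + h/2, p_n + (h/2)·k1); k3 = f(x_n + h/2, p_n + (h/2)·k2); k4 = f(x_n + h, p_n + h·k3); p_{n+1} = p_n + (h/6)·(k1 + 2k2 + 2k3 + k4).
x=0.000000, p=-1.530000:
  k1 = f(0.000000, -1.530000) = 0.994500
  k2 = f(0.065000, -1.465358) = 1.017437
  k3 = f(0.065000, -1.463867) = 1.016468
  k4 = f(0.130000, -1.397859) = 1.038243
  p ← -1.530000 + (0.13/6)·(k1 + 2k2 + 2k3 + k4) = -1.397821
x=0.130000, p=-1.397821:
  k1 = f(0.130000, -1.397821) = 1.038218
  k2 = f(0.195000, -1.330337) = 1.058486
  k3 = f(0.195000, -1.329020) = 1.057629
  k4 = f(0.260000, -1.260330) = 1.076295
  p ← -1.397821 + (0.13/6)·(k1 + 2k2 + 2k3 + k4) = -1.260309
p(0.26) ≈ -1.2603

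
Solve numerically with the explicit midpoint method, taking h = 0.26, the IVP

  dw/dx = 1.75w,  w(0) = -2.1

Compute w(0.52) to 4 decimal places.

Midpoint: k1 = f(x_n, w_n); k2 = f(x_n + h/2, w_n + (h/2)·k1); w_{n+1} = w_n + h·k2.
x=0.000000, w=-2.100000:
  k1 = f(0.000000, -2.100000) = -3.675000
  k2 = f(0.130000, -2.577750) = -4.511062
  w ← -2.100000 + 0.26·(-4.511062) = -3.272876
x=0.260000, w=-3.272876:
  k1 = f(0.260000, -3.272876) = -5.727533
  k2 = f(0.390000, -4.017456) = -7.030547
  w ← -3.272876 + 0.26·(-7.030547) = -5.100819
w(0.52) ≈ -5.1008

-5.1008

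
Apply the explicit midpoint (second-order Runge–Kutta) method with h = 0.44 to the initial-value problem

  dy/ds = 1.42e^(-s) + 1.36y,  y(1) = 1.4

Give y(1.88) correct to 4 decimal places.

5.0362

Midpoint: k1 = f(s_n, y_n); k2 = f(s_n + h/2, y_n + (h/2)·k1); y_{n+1} = y_n + h·k2.
s=1.000000, y=1.400000:
  k1 = f(1.000000, 1.400000) = 2.426389
  k2 = f(1.220000, 1.933806) = 3.049202
  y ← 1.400000 + 0.44·3.049202 = 2.741649
s=1.440000, y=2.741649:
  k1 = f(1.440000, 2.741649) = 4.065080
  k2 = f(1.660000, 3.635967) = 5.214912
  y ← 2.741649 + 0.44·5.214912 = 5.036210
y(1.88) ≈ 5.0362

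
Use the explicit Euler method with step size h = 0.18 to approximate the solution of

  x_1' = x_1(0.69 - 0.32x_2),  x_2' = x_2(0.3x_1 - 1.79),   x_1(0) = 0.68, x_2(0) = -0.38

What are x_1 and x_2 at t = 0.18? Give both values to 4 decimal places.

Euler on (x_1,x_2): x_1_{n+1} = x_1_n + h·x_1', x_2_{n+1} = x_2_n + h·x_2'.
0.000000: (0.680000, -0.380000); f=(0.551888, 0.602680) → (0.779340, -0.271518)
(x_1(0.18), x_2(0.18)) ≈ (0.7793, -0.2715)

0.7793, -0.2715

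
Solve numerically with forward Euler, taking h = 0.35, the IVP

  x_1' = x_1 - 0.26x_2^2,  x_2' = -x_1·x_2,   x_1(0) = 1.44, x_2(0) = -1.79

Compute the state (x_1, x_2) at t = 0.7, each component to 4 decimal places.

2.1590, -0.3744

Euler on (x_1,x_2): x_1_{n+1} = x_1_n + h·x_1', x_2_{n+1} = x_2_n + h·x_2'.
0.000000: (1.440000, -1.790000); f=(0.606934, 2.577600) → (1.652427, -0.887840)
0.350000: (1.652427, -0.887840); f=(1.447479, 1.467091) → (2.159045, -0.374358)
(x_1(0.7), x_2(0.7)) ≈ (2.1590, -0.3744)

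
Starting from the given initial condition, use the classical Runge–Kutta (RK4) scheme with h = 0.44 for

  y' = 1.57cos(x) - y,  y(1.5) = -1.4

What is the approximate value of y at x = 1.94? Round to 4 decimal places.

RK4: k1 = f(x_n, y_n); k2 = f(x_n + h/2, y_n + (h/2)·k1); k3 = f(x_n + h/2, y_n + (h/2)·k2); k4 = f(x_n + h, y_n + h·k3); y_{n+1} = y_n + (h/6)·(k1 + 2k2 + 2k3 + k4).
x=1.500000, y=-1.400000:
  k1 = f(1.500000, -1.400000) = 1.511057
  k2 = f(1.720000, -1.067567) = 0.834186
  k3 = f(1.720000, -1.216479) = 0.983098
  k4 = f(1.940000, -0.967437) = 0.400867
  y ← -1.400000 + (0.44/6)·(k1 + 2k2 + 2k3 + k4) = -0.993257
y(1.94) ≈ -0.9933

-0.9933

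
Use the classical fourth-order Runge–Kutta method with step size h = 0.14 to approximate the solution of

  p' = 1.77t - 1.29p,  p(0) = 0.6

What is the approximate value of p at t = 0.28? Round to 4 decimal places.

RK4: k1 = f(t_n, p_n); k2 = f(t_n + h/2, p_n + (h/2)·k1); k3 = f(t_n + h/2, p_n + (h/2)·k2); k4 = f(t_n + h, p_n + h·k3); p_{n+1} = p_n + (h/6)·(k1 + 2k2 + 2k3 + k4).
t=0.000000, p=0.600000:
  k1 = f(0.000000, 0.600000) = -0.774000
  k2 = f(0.070000, 0.545820) = -0.580208
  k3 = f(0.070000, 0.559385) = -0.597707
  k4 = f(0.140000, 0.516321) = -0.418254
  p ← 0.600000 + (0.14/6)·(k1 + 2k2 + 2k3 + k4) = 0.517211
t=0.140000, p=0.517211:
  k1 = f(0.140000, 0.517211) = -0.419403
  k2 = f(0.210000, 0.487853) = -0.257631
  k3 = f(0.210000, 0.499177) = -0.272239
  k4 = f(0.280000, 0.479098) = -0.122436
  p ← 0.517211 + (0.14/6)·(k1 + 2k2 + 2k3 + k4) = 0.479841
p(0.28) ≈ 0.4798

0.4798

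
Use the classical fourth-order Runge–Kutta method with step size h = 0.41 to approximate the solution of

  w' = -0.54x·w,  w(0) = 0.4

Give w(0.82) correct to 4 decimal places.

RK4: k1 = f(x_n, w_n); k2 = f(x_n + h/2, w_n + (h/2)·k1); k3 = f(x_n + h/2, w_n + (h/2)·k2); k4 = f(x_n + h, w_n + h·k3); w_{n+1} = w_n + (h/6)·(k1 + 2k2 + 2k3 + k4).
x=0.000000, w=0.400000:
  k1 = f(0.000000, 0.400000) = 0.000000
  k2 = f(0.205000, 0.400000) = -0.044280
  k3 = f(0.205000, 0.390923) = -0.043275
  k4 = f(0.410000, 0.382257) = -0.084632
  w ← 0.400000 + (0.41/6)·(k1 + 2k2 + 2k3 + k4) = 0.382251
x=0.410000, w=0.382251:
  k1 = f(0.410000, 0.382251) = -0.084630
  k2 = f(0.615000, 0.364902) = -0.121184
  k3 = f(0.615000, 0.357408) = -0.118695
  k4 = f(0.820000, 0.333586) = -0.147712
  w ← 0.382251 + (0.41/6)·(k1 + 2k2 + 2k3 + k4) = 0.333591
w(0.82) ≈ 0.3336

0.3336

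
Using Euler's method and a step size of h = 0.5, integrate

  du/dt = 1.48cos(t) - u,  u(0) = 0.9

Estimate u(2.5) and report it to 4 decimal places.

Euler: u_{n+1} = u_n + h·f(t_n, u_n).
t=0.000000, u=0.900000: f=0.580000 → u ← 0.900000 + 0.5·0.580000 = 1.190000
t=0.500000, u=1.190000: f=0.108822 → u ← 1.190000 + 0.5·0.108822 = 1.244411
t=1.000000, u=1.244411: f=-0.444764 → u ← 1.244411 + 0.5·(-0.444764) = 1.022029
t=1.500000, u=1.022029: f=-0.917338 → u ← 1.022029 + 0.5·(-0.917338) = 0.563360
t=2.000000, u=0.563360: f=-1.179257 → u ← 0.563360 + 0.5·(-1.179257) = -0.026269
u(2.5) ≈ -0.0263

-0.0263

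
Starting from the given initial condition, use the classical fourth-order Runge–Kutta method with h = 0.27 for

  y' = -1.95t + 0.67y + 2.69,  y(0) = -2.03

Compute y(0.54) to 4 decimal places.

-1.4867

RK4: k1 = f(t_n, y_n); k2 = f(t_n + h/2, y_n + (h/2)·k1); k3 = f(t_n + h/2, y_n + (h/2)·k2); k4 = f(t_n + h, y_n + h·k3); y_{n+1} = y_n + (h/6)·(k1 + 2k2 + 2k3 + k4).
t=0.000000, y=-2.030000:
  k1 = f(0.000000, -2.030000) = 1.329900
  k2 = f(0.135000, -1.850463) = 1.186939
  k3 = f(0.135000, -1.869763) = 1.174009
  k4 = f(0.270000, -1.713018) = 1.015778
  y ← -2.030000 + (0.27/6)·(k1 + 2k2 + 2k3 + k4) = -1.711959
t=0.270000, y=-1.711959:
  k1 = f(0.270000, -1.711959) = 1.016487
  k2 = f(0.405000, -1.574733) = 0.845179
  k3 = f(0.405000, -1.597860) = 0.829684
  k4 = f(0.540000, -1.487945) = 0.640077
  y ← -1.711959 + (0.27/6)·(k1 + 2k2 + 2k3 + k4) = -1.486676
y(0.54) ≈ -1.4867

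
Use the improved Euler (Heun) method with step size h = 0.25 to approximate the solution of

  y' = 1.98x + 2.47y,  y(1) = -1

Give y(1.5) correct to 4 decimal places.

-1.1145

Heun: k1 = f(x_n, y_n); k2 = f(x_n + h, y_n + h·k1); y_{n+1} = y_n + (h/2)·(k1 + k2).
x=1.000000, y=-1.000000:
  k1 = f(1.000000, -1.000000) = -0.490000
  k2 = f(1.250000, -1.122500) = -0.297575
  y ← -1.000000 + (0.25/2)·(-0.490000 + (-0.297575)) = -1.098447
x=1.250000, y=-1.098447:
  k1 = f(1.250000, -1.098447) = -0.238164
  k2 = f(1.500000, -1.157988) = 0.109770
  y ← -1.098447 + (0.25/2)·(-0.238164 + 0.109770) = -1.114496
y(1.5) ≈ -1.1145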